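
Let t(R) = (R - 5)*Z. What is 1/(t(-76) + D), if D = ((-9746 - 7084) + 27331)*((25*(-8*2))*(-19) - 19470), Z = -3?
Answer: -1/124646627 ≈ -8.0227e-9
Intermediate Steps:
t(R) = 15 - 3*R (t(R) = (R - 5)*(-3) = (-5 + R)*(-3) = 15 - 3*R)
D = -124646870 (D = (-16830 + 27331)*((25*(-16))*(-19) - 19470) = 10501*(-400*(-19) - 19470) = 10501*(7600 - 19470) = 10501*(-11870) = -124646870)
1/(t(-76) + D) = 1/((15 - 3*(-76)) - 124646870) = 1/((15 + 228) - 124646870) = 1/(243 - 124646870) = 1/(-124646627) = -1/124646627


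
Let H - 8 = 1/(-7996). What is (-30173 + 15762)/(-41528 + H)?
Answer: 115230356/331993921 ≈ 0.34709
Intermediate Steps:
H = 63967/7996 (H = 8 + 1/(-7996) = 8 - 1/7996 = 63967/7996 ≈ 7.9999)
(-30173 + 15762)/(-41528 + H) = (-30173 + 15762)/(-41528 + 63967/7996) = -14411/(-331993921/7996) = -14411*(-7996/331993921) = 115230356/331993921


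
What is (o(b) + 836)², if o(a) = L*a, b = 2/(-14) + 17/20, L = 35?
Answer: 11854249/16 ≈ 7.4089e+5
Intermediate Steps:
b = 99/140 (b = 2*(-1/14) + 17*(1/20) = -⅐ + 17/20 = 99/140 ≈ 0.70714)
o(a) = 35*a
(o(b) + 836)² = (35*(99/140) + 836)² = (99/4 + 836)² = (3443/4)² = 11854249/16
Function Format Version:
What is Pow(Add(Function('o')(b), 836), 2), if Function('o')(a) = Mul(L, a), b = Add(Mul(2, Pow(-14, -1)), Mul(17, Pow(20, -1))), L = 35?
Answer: Rational(11854249, 16) ≈ 7.4089e+5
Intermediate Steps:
b = Rational(99, 140) (b = Add(Mul(2, Rational(-1, 14)), Mul(17, Rational(1, 20))) = Add(Rational(-1, 7), Rational(17, 20)) = Rational(99, 140) ≈ 0.70714)
Function('o')(a) = Mul(35, a)
Pow(Add(Function('o')(b), 836), 2) = Pow(Add(Mul(35, Rational(99, 140)), 836), 2) = Pow(Add(Rational(99, 4), 836), 2) = Pow(Rational(3443, 4), 2) = Rational(11854249, 16)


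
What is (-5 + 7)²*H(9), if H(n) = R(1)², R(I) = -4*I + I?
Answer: 36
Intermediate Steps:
R(I) = -3*I
H(n) = 9 (H(n) = (-3*1)² = (-3)² = 9)
(-5 + 7)²*H(9) = (-5 + 7)²*9 = 2²*9 = 4*9 = 36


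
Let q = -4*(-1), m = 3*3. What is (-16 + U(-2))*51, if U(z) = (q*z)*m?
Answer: -4488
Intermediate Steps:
m = 9
q = 4
U(z) = 36*z (U(z) = (4*z)*9 = 36*z)
(-16 + U(-2))*51 = (-16 + 36*(-2))*51 = (-16 - 72)*51 = -88*51 = -4488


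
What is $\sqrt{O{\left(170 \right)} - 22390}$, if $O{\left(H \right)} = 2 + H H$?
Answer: $4 \sqrt{407} \approx 80.697$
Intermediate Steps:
$O{\left(H \right)} = 2 + H^{2}$
$\sqrt{O{\left(170 \right)} - 22390} = \sqrt{\left(2 + 170^{2}\right) - 22390} = \sqrt{\left(2 + 28900\right) - 22390} = \sqrt{28902 - 22390} = \sqrt{6512} = 4 \sqrt{407}$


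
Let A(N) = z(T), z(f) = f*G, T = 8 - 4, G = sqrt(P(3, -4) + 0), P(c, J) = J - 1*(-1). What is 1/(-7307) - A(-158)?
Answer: -1/7307 - 4*I*sqrt(3) ≈ -0.00013686 - 6.9282*I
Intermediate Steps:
P(c, J) = 1 + J (P(c, J) = J + 1 = 1 + J)
G = I*sqrt(3) (G = sqrt((1 - 4) + 0) = sqrt(-3 + 0) = sqrt(-3) = I*sqrt(3) ≈ 1.732*I)
T = 4
z(f) = I*f*sqrt(3) (z(f) = f*(I*sqrt(3)) = I*f*sqrt(3))
A(N) = 4*I*sqrt(3) (A(N) = I*4*sqrt(3) = 4*I*sqrt(3))
1/(-7307) - A(-158) = 1/(-7307) - 4*I*sqrt(3) = -1/7307 - 4*I*sqrt(3)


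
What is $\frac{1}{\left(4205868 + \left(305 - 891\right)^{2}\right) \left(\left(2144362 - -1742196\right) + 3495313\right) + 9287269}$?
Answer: $\frac{1}{33582089280213} \approx 2.9778 \cdot 10^{-14}$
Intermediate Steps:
$\frac{1}{\left(4205868 + \left(305 - 891\right)^{2}\right) \left(\left(2144362 - -1742196\right) + 3495313\right) + 9287269} = \frac{1}{\left(4205868 + \left(-586\right)^{2}\right) \left(\left(2144362 + 1742196\right) + 3495313\right) + 9287269} = \frac{1}{\left(4205868 + 343396\right) \left(3886558 + 3495313\right) + 9287269} = \frac{1}{4549264 \cdot 7381871 + 9287269} = \frac{1}{33582079992944 + 9287269} = \frac{1}{33582089280213}$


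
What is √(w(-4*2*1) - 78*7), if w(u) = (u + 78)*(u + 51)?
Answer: 4*√154 ≈ 49.639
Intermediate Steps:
w(u) = (51 + u)*(78 + u) (w(u) = (78 + u)*(51 + u) = (51 + u)*(78 + u))
√(w(-4*2*1) - 78*7) = √((3978 + (-4*2*1)² + 129*(-4*2*1)) - 78*7) = √((3978 + (-8*1)² + 129*(-8*1)) - 546) = √((3978 + (-8)² + 129*(-8)) - 546) = √((3978 + 64 - 1032) - 546) = √(3010 - 546) = √2464 = 4*√154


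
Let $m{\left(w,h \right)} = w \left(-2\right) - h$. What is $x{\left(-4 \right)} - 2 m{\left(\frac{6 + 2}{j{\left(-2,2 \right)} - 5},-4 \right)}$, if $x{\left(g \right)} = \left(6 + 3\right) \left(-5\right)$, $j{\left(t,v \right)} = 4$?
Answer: $-85$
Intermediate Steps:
$x{\left(g \right)} = -45$ ($x{\left(g \right)} = 9 \left(-5\right) = -45$)
$m{\left(w,h \right)} = - h - 2 w$ ($m{\left(w,h \right)} = - 2 w - h = - h - 2 w$)
$x{\left(-4 \right)} - 2 m{\left(\frac{6 + 2}{j{\left(-2,2 \right)} - 5},-4 \right)} = -45 - 2 \left(\left(-1\right) \left(-4\right) - 2 \frac{6 + 2}{4 - 5}\right) = -45 - 2 \left(4 - 2 \frac{8}{-1}\right) = -45 - 2 \left(4 - 2 \cdot 8 \left(-1\right)\right) = -45 - 2 \left(4 - -16\right) = -45 - 2 \left(4 + 16\right) = -45 - 40 = -85$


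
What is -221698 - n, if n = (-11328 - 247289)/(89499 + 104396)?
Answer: -42985875093/193895 ≈ -2.2170e+5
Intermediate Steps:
n = -258617/193895 ≈ -1.3338
-221698 - n = -221698 - 1*(-258617/193895) = -221698 + 258617/193895 = -42985875093/193895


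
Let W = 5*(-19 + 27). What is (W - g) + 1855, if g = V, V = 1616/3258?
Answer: 3086147/1629 ≈ 1894.5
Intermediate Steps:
V = 808/1629 (V = 1616*(1/3258) = 808/1629 ≈ 0.49601)
g = 808/1629 ≈ 0.49601
W = 40 (W = 5*8 = 40)
(W - g) + 1855 = (40 - 1*808/1629) + 1855 = (40 - 808/1629) + 1855 = 64352/1629 + 1855 = 3086147/1629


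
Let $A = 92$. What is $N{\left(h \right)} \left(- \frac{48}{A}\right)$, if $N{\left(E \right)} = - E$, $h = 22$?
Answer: $\frac{264}{23} \approx 11.478$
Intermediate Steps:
$N{\left(h \right)} \left(- \frac{48}{A}\right) = \left(-1\right) 22 \left(- \frac{48}{92}\right) = - 22 \left(\left(-48\right) \frac{1}{92}\right) = \left(-22\right) \left(- \frac{12}{23}\right) = \frac{264}{23}$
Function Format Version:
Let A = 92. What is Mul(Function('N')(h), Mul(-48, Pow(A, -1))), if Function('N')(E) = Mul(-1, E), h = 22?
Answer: Rational(264, 23) ≈ 11.478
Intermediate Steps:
Mul(Function('N')(h), Mul(-48, Pow(A, -1))) = Mul(Mul(-1, 22), Mul(-48, Pow(92, -1))) = Mul(-22, Mul(-48, Rational(1, 92))) = Mul(-22, Rational(-12, 23)) = Rational(264, 23)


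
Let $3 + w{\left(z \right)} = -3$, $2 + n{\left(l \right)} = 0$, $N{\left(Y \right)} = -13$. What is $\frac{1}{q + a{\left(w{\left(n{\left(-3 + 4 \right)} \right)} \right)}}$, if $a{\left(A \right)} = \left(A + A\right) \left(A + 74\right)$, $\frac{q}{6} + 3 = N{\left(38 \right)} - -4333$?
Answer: $\frac{1}{25086} \approx 3.9863 \cdot 10^{-5}$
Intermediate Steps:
$n{\left(l \right)} = -2$ ($n{\left(l \right)} = -2 + 0 = -2$)
$q = 25902$ ($q = -18 + 6 \left(-13 - -4333\right) = -18 + 6 \left(-13 + 4333\right) = -18 + 6 \cdot 4320 = -18 + 25920 = 25902$)
$w{\left(z \right)} = -6$ ($w{\left(z \right)} = -3 - 3 = -6$)
$a{\left(A \right)} = 2 A \left(74 + A\right)$
$\frac{1}{q + a{\left(w{\left(n{\left(-3 + 4 \right)} \right)} \right)}} = \frac{1}{25902 + 2 \left(-6\right) \left(74 - 6\right)} = \frac{1}{25902 + 2 \left(-6\right) 68} = \frac{1}{25902 - 816} = \frac{1}{25086}$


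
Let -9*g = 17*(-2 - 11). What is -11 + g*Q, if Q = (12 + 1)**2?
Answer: 37250/9 ≈ 4138.9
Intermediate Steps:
g = 221/9 (g = -17*(-2 - 11)/9 = -17*(-13)/9 = -1/9*(-221) = 221/9 ≈ 24.556)
Q = 169 (Q = 13**2 = 169)
-11 + g*Q = -11 + (221/9)*169 = -11 + 37349/9 = 37250/9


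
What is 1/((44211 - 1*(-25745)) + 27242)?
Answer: 1/97198 ≈ 1.0288e-5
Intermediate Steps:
1/((44211 - 1*(-25745)) + 27242) = 1/((44211 + 25745) + 27242) = 1/(69956 + 27242) = 1/97198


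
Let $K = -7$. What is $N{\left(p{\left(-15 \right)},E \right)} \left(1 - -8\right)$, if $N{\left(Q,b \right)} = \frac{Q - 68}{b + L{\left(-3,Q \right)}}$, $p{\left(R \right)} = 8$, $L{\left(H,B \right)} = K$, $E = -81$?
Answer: $\frac{135}{22} \approx 6.1364$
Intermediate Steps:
$L{\left(H,B \right)} = -7$
$N{\left(Q,b \right)} = \frac{-68 + Q}{-7 + b}$ ($N{\left(Q,b \right)} = \frac{Q - 68}{b - 7} = \frac{-68 + Q}{-7 + b}$)
$N{\left(p{\left(-15 \right)},E \right)} \left(1 - -8\right) = \frac{-68 + 8}{-7 - 81} \left(1 - -8\right) = \frac{1}{-88} \left(-60\right) \left(1 + 8\right) = \left(- \frac{1}{88}\right) \left(-60\right) 9 = \frac{15}{22} \cdot 9 = \frac{135}{22}$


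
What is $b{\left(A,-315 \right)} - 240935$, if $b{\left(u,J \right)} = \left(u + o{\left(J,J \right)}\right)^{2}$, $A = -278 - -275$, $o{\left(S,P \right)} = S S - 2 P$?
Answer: $9970180969$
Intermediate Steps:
$o{\left(S,P \right)} = S^{2} - 2 P$
$A = -3$ ($A = -278 + 275 = -3$)
$b{\left(u,J \right)} = \left(u + J^{2} - 2 J\right)^{2}$ ($b{\left(u,J \right)} = \left(u + \left(J^{2} - 2 J\right)\right)^{2} = \left(u + J^{2} - 2 J\right)^{2}$)
$b{\left(A,-315 \right)} - 240935 = \left(-3 + \left(-315\right)^{2} - -630\right)^{2} - 240935 = \left(-3 + 99225 + 630\right)^{2} - 240935 = 99852^{2} - 240935 = 9970421904 - 240935 = 9970180969$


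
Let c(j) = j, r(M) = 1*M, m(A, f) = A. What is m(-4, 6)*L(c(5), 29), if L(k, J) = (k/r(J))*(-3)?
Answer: 60/29 ≈ 2.0690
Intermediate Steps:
r(M) = M
L(k, J) = -3*k/J (L(k, J) = (k/J)*(-3) = -3*k/J)
m(-4, 6)*L(c(5), 29) = -(-12)*5/29 = -4*(-15/29) = 60/29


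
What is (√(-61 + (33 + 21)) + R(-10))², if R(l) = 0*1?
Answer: -7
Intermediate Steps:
R(l) = 0
(√(-61 + (33 + 21)) + R(-10))² = (√(-61 + (33 + 21)) + 0)² = (√(-61 + 54) + 0)² = (√(-7) + 0)² = (I*√7 + 0)² = (I*√7)² = -7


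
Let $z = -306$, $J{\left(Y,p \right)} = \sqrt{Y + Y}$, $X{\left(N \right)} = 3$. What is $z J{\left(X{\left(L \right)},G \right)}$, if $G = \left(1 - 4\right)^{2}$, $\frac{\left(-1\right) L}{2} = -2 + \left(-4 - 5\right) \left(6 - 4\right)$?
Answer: $- 306 \sqrt{6} \approx -749.54$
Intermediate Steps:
$L = 40$ ($L = - 2 \left(-2 + \left(-4 - 5\right) \left(6 - 4\right)\right) = - 2 \left(-2 - 18\right) = \left(-2\right) \left(-20\right) = 40$)
$G = 9$ ($G = \left(-3\right)^{2} = 9$)
$J{\left(Y,p \right)} = \sqrt{2} \sqrt{Y}$ ($J{\left(Y,p \right)} = \sqrt{2 Y} = \sqrt{2} \sqrt{Y}$)
$z J{\left(X{\left(L \right)},G \right)} = - 306 \sqrt{2} \sqrt{3} = - 306 \sqrt{6}$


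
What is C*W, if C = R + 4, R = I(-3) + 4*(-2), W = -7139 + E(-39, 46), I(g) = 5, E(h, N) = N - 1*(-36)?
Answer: -7057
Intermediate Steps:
E(h, N) = 36 + N (E(h, N) = N + 36 = 36 + N)
W = -7057 (W = -7139 + (36 + 46) = -7139 + 82 = -7057)
R = -3 (R = 5 + 4*(-2) = 5 - 8 = -3)
C = 1 (C = -3 + 4 = 1)
C*W = 1*(-7057) = -7057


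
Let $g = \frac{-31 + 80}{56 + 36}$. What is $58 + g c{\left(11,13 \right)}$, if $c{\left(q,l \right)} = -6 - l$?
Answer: $\frac{4405}{92} \approx 47.88$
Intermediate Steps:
$g = \frac{49}{92} \approx 0.53261$
$58 + g c{\left(11,13 \right)} = 58 + \frac{49 \left(-6 - 13\right)}{92} = 58 + \frac{49}{92} \left(-19\right) = 58 - \frac{931}{92} = \frac{4405}{92}$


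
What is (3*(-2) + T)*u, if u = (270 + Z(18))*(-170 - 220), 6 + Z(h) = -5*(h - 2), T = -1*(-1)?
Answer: 358800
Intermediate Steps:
T = 1
Z(h) = 4 - 5*h (Z(h) = -6 - 5*(h - 2) = -6 - 5*(-2 + h) = -6 + (10 - 5*h) = 4 - 5*h)
u = -71760 (u = (270 + (4 - 5*18))*(-170 - 220) = (270 + (4 - 90))*(-390) = (270 - 86)*(-390) = 184*(-390) = -71760)
(3*(-2) + T)*u = (3*(-2) + 1)*(-71760) = (-6 + 1)*(-71760) = -5*(-71760) = 358800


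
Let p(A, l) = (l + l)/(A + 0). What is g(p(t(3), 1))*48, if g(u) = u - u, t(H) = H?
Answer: 0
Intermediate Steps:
p(A, l) = 2*l/A (p(A, l) = (2*l)/A = 2*l/A)
g(u) = 0
g(p(t(3), 1))*48 = 0*48 = 0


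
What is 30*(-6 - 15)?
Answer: -630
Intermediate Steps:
30*(-6 - 15) = 30*(-21) = -630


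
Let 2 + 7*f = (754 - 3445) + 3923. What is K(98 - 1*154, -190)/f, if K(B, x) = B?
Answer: -196/615 ≈ -0.31870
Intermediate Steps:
f = 1230/7 (f = -2/7 + ((754 - 3445) + 3923)/7 = -2/7 + (-2691 + 3923)/7 = -2/7 + (1/7)*1232 = -2/7 + 176 = 1230/7 ≈ 175.71)
K(98 - 1*154, -190)/f = (98 - 1*154)/(1230/7) = (98 - 154)*(7/1230) = -56*7/1230 = -196/615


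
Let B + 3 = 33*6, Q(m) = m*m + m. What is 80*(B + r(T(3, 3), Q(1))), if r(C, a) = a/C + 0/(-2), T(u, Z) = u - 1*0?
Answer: 46960/3 ≈ 15653.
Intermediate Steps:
T(u, Z) = u (T(u, Z) = u + 0 = u)
Q(m) = m + m² (Q(m) = m² + m = m + m²)
B = 195 (B = -3 + 33*6 = -3 + 198 = 195)
r(C, a) = a/C (r(C, a) = a/C + 0*(-½) = a/C + 0 = a/C)
80*(B + r(T(3, 3), Q(1))) = 80*(195 + (1*(1 + 1))/3) = 80*(195 + (1*2)*(⅓)) = 80*(195 + 2*(⅓)) = 80*(195 + ⅔) = 80*(587/3) = 46960/3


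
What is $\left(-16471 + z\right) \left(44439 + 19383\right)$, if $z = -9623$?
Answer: $-1665371268$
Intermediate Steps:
$\left(-16471 + z\right) \left(44439 + 19383\right) = \left(-16471 - 9623\right) \left(44439 + 19383\right) = \left(-26094\right) 63822 = -1665371268$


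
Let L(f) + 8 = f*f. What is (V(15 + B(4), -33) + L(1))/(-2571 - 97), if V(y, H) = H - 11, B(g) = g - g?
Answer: 51/2668 ≈ 0.019115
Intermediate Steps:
B(g) = 0
V(y, H) = -11 + H
L(f) = -8 + f**2 (L(f) = -8 + f*f = -8 + f**2)
(V(15 + B(4), -33) + L(1))/(-2571 - 97) = ((-11 - 33) + (-8 + 1**2))/(-2571 - 97) = (-44 + (-8 + 1))/(-2668) = (-44 - 7)*(-1/2668) = -51*(-1/2668) = 51/2668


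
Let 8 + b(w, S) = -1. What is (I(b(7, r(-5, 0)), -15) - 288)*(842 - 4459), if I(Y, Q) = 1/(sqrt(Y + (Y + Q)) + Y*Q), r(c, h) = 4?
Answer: 6339599091/6086 + 3617*I*sqrt(33)/18258 ≈ 1.0417e+6 + 1.138*I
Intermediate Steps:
b(w, S) = -9 (b(w, S) = -8 - 1 = -9)
I(Y, Q) = 1/(sqrt(Q + 2*Y) + Q*Y) (I(Y, Q) = 1/(sqrt(Y + (Q + Y)) + Q*Y) = 1/(sqrt(Q + 2*Y) + Q*Y))
(I(b(7, r(-5, 0)), -15) - 288)*(842 - 4459) = (1/(sqrt(-15 + 2*(-9)) - 15*(-9)) - 288)*(842 - 4459) = (1/(sqrt(-15 - 18) + 135) - 288)*(-3617) = (1/(sqrt(-33) + 135) - 288)*(-3617) = (1/(I*sqrt(33) + 135) - 288)*(-3617) = (1/(135 + I*sqrt(33)) - 288)*(-3617) = (-288 + 1/(135 + I*sqrt(33)))*(-3617) = 1041696 - 3617/(135 + I*sqrt(33))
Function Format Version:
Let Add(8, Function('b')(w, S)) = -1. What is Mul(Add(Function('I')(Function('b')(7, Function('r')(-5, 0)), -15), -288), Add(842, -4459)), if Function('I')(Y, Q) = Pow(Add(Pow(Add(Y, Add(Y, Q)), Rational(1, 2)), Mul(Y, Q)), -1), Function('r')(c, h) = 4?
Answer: Add(Rational(6339599091, 6086), Mul(Rational(3617, 18258), I, Pow(33, Rational(1, 2)))) ≈ Add(1.0417e+6, Mul(1.1380, I))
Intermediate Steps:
Function('b')(w, S) = -9 (Function('b')(w, S) = Add(-8, -1) = -9)
Function('I')(Y, Q) = Pow(Add(Pow(Add(Q, Mul(2, Y)), Rational(1, 2)), Mul(Q, Y)), -1) (Function('I')(Y, Q) = Pow(Add(Pow(Add(Y, Add(Q, Y)), Rational(1, 2)), Mul(Q, Y)), -1) = Pow(Add(Pow(Add(Q, Mul(2, Y)), Rational(1, 2)), Mul(Q, Y)), -1))
Mul(Add(Function('I')(Function('b')(7, Function('r')(-5, 0)), -15), -288), Add(842, -4459)) = Mul(Add(Pow(Add(Pow(Add(-15, Mul(2, -9)), Rational(1, 2)), Mul(-15, -9)), -1), -288), Add(842, -4459)) = Mul(Add(Pow(Add(Pow(Add(-15, -18), Rational(1, 2)), 135), -1), -288), -3617) = Mul(Add(Pow(Add(Pow(-33, Rational(1, 2)), 135), -1), -288), -3617) = Mul(Add(Pow(Add(Mul(I, Pow(33, Rational(1, 2))), 135), -1), -288), -3617) = Mul(Add(Pow(Add(135, Mul(I, Pow(33, Rational(1, 2)))), -1), -288), -3617) = Mul(Add(-288, Pow(Add(135, Mul(I, Pow(33, Rational(1, 2)))), -1)), -3617) = Add(1041696, Mul(-3617, Pow(Add(135, Mul(I, Pow(33, Rational(1, 2)))), -1)))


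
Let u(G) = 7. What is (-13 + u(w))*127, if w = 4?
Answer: -762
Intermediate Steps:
(-13 + u(w))*127 = (-13 + 7)*127 = -6*127 = -762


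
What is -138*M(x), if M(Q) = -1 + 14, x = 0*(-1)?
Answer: -1794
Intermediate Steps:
x = 0
M(Q) = 13
-138*M(x) = -138*13 = -1794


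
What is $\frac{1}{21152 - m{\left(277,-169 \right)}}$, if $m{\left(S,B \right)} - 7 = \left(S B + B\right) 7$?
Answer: $\frac{1}{350019} \approx 2.857 \cdot 10^{-6}$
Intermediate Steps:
$m{\left(S,B \right)} = 7 + 7 B + 7 B S$ ($m{\left(S,B \right)} = 7 + \left(S B + B\right) 7 = 7 + \left(B S + B\right) 7 = 7 + \left(B + B S\right) 7 = 7 + \left(7 B + 7 B S\right) = 7 + 7 B + 7 B S$)
$\frac{1}{21152 - m{\left(277,-169 \right)}} = \frac{1}{21152 - \left(7 + 7 \left(-169\right) + 7 \left(-169\right) 277\right)} = \frac{1}{21152 - \left(7 - 1183 - 327691\right)} = \frac{1}{21152 - -328867} = \frac{1}{21152 + 328867} = \frac{1}{350019}$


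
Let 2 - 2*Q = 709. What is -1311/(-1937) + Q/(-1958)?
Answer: 6503335/7585292 ≈ 0.85736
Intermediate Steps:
Q = -707/2 (Q = 1 - ½*709 = 1 - 709/2 = -707/2 ≈ -353.50)
-1311/(-1937) + Q/(-1958) = -1311/(-1937) - 707/2/(-1958) = -1311*(-1/1937) - 707/2*(-1/1958) = 1311/1937 + 707/3916 = 6503335/7585292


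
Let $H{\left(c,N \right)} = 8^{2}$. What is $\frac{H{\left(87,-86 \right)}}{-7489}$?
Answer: $- \frac{64}{7489} \approx -0.0085459$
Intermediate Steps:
$H{\left(c,N \right)} = 64$
$\frac{H{\left(87,-86 \right)}}{-7489} = \frac{64}{-7489} = 64 \left(- \frac{1}{7489}\right) = - \frac{64}{7489}$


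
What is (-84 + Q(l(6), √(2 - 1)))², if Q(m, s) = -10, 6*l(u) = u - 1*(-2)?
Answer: 8836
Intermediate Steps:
l(u) = ⅓ + u/6 (l(u) = (u - 1*(-2))/6 = (u + 2)/6 = (2 + u)/6 = ⅓ + u/6)
(-84 + Q(l(6), √(2 - 1)))² = (-84 - 10)² = (-94)² = 8836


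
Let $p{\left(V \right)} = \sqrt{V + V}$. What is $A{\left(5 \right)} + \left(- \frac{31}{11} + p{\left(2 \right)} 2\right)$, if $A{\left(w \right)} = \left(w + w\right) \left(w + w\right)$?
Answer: $\frac{1113}{11} \approx 101.18$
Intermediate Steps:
$A{\left(w \right)} = 4 w^{2}$ ($A{\left(w \right)} = 2 w 2 w = 4 w^{2}$)
$p{\left(V \right)} = \sqrt{2} \sqrt{V}$ ($p{\left(V \right)} = \sqrt{2 V} = \sqrt{2} \sqrt{V}$)
$A{\left(5 \right)} + \left(- \frac{31}{11} + p{\left(2 \right)} 2\right) = 4 \cdot 5^{2} - \left(\frac{31}{11} - \sqrt{2} \sqrt{2} \cdot 2\right) = 4 \cdot 25 + \left(\left(-31\right) \frac{1}{11} + 2 \cdot 2\right) = 100 + \left(- \frac{31}{11} + 4\right) = 100 + \frac{13}{11} = \frac{1113}{11}$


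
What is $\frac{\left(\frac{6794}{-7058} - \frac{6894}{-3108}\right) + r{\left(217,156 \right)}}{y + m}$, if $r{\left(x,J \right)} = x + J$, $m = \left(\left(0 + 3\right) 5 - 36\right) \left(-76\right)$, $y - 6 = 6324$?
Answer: $\frac{228049127}{4829634124} \approx 0.047219$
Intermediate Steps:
$y = 6330$ ($y = 6 + 6324 = 6330$)
$m = 1596$ ($m = \left(3 \cdot 5 - 36\right) \left(-76\right) = \left(15 - 36\right) \left(-76\right) = \left(-21\right) \left(-76\right) = 1596$)
$r{\left(x,J \right)} = J + x$
$\frac{\left(\frac{6794}{-7058} - \frac{6894}{-3108}\right) + r{\left(217,156 \right)}}{y + m} = \frac{\left(\frac{6794}{-7058} - \frac{6894}{-3108}\right) + \left(156 + 217\right)}{6330 + 1596} = \frac{\left(6794 \left(- \frac{1}{7058}\right) - - \frac{1149}{518}\right) + 373}{7926} = \left(\left(- \frac{3397}{3529} + \frac{1149}{518}\right) + 373\right) \frac{1}{7926} = \left(\frac{2295175}{1828022} + 373\right) \frac{1}{7926} = \frac{684147381}{1828022} \cdot \frac{1}{7926} = \frac{228049127}{4829634124}$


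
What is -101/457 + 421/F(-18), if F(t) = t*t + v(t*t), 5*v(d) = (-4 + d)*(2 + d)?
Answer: -1947591/9682916 ≈ -0.20114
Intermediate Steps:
v(d) = (-4 + d)*(2 + d)/5 (v(d) = ((-4 + d)*(2 + d))/5 = (-4 + d)*(2 + d)/5)
F(t) = -8/5 + t⁴/5 + 3*t²/5 (F(t) = t*t + (-8/5 - 2*t*t/5 + (t*t)²/5) = t² + (-8/5 - 2*t²/5 + (t²)²/5) = t² + (-8/5 - 2*t²/5 + t⁴/5) = -8/5 + t⁴/5 + 3*t²/5)
-101/457 + 421/F(-18) = -101/457 + 421/(-8/5 + (⅕)*(-18)⁴ + (⅗)*(-18)²) = -101*1/457 + 421/(-8/5 + (⅕)*104976 + (⅗)*324) = -101/457 + 421/(-8/5 + 104976/5 + 972/5) = -101/457 + 421/21188 = -1947591/9682916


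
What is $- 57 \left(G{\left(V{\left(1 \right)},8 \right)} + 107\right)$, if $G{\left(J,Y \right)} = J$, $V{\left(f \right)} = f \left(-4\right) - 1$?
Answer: $-5814$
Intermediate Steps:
$V{\left(f \right)} = -1 - 4 f$ ($V{\left(f \right)} = - 4 f - 1 = -1 - 4 f$)
$- 57 \left(G{\left(V{\left(1 \right)},8 \right)} + 107\right) = - 57 \left(\left(-1 - 4\right) + 107\right) = - 57 \left(-5 + 107\right) = \left(-57\right) 102 = -5814$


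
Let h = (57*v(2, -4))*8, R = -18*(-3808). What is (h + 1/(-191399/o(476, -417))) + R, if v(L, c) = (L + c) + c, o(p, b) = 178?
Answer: 12595585214/191399 ≈ 65808.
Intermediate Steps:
R = 68544
v(L, c) = L + 2*c
h = -2736 (h = (57*(2 + 2*(-4)))*8 = (57*(2 - 8))*8 = (57*(-6))*8 = -342*8 = -2736)
(h + 1/(-191399/o(476, -417))) + R = (-2736 + 1/(-191399/178)) + 68544 = (-2736 - 178/191399) + 68544 = -523667842/191399 + 68544 = 12595585214/191399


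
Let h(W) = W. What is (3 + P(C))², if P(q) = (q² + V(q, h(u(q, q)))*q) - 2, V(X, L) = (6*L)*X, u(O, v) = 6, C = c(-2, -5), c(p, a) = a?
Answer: 857476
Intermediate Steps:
C = -5
V(X, L) = 6*L*X
P(q) = -2 + 37*q² (P(q) = (q² + (6*6*q)*q) - 2 = (q² + (36*q)*q) - 2 = (q² + 36*q²) - 2 = 37*q² - 2 = -2 + 37*q²)
(3 + P(C))² = (3 + (-2 + 37*(-5)²))² = (3 + (-2 + 37*25))² = (3 + (-2 + 925))² = (3 + 923)² = 926² = 857476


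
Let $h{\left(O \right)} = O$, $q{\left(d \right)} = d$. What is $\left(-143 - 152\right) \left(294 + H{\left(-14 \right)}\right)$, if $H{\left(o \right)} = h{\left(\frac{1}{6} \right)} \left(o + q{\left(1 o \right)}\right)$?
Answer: $- \frac{256060}{3} \approx -85353.0$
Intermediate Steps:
$H{\left(o \right)} = \frac{o}{3}$ ($H{\left(o \right)} = \frac{o + 1 o}{6} = \frac{o + o}{6} = \frac{2 o}{6} = \frac{o}{3}$)
$\left(-143 - 152\right) \left(294 + H{\left(-14 \right)}\right) = \left(-143 - 152\right) \left(294 + \frac{1}{3} \left(-14\right)\right) = - 295 \left(294 - \frac{14}{3}\right) = \left(-295\right) \frac{868}{3} = - \frac{256060}{3}$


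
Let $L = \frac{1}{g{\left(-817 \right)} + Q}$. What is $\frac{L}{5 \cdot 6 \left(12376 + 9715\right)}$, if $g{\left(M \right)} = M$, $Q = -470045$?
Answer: $- \frac{1}{312054373260} \approx -3.2046 \cdot 10^{-12}$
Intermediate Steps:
$L = - \frac{1}{470862}$ ($L = \frac{1}{-817 - 470045} = \frac{1}{-470862} = - \frac{1}{470862} \approx -2.1238 \cdot 10^{-6}$)
$\frac{L}{5 \cdot 6 \left(12376 + 9715\right)} = - \frac{1}{470862 \cdot 5 \cdot 6 \left(12376 + 9715\right)} = - \frac{1}{470862 \cdot 30 \cdot 22091} = - \frac{1}{470862 \cdot 662730} = \left(- \frac{1}{470862}\right) \frac{1}{662730} = - \frac{1}{312054373260}$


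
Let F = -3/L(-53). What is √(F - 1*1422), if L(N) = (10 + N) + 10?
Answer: I*√172051/11 ≈ 37.708*I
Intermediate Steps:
L(N) = 20 + N
F = 1/11 (F = -3/(20 - 53) = -3/(-33) = -3*(-1/33) = 1/11 ≈ 0.090909)
√(F - 1*1422) = √(1/11 - 1*1422) = √(1/11 - 1422) = √(-15641/11) = I*√172051/11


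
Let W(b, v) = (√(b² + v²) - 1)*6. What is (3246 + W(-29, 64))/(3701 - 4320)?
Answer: -3240/619 - 6*√4937/619 ≈ -5.9153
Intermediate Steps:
W(b, v) = -6 + 6*√(b² + v²) (W(b, v) = (-1 + √(b² + v²))*6 = -6 + 6*√(b² + v²))
(3246 + W(-29, 64))/(3701 - 4320) = (3246 + (-6 + 6*√((-29)² + 64²)))/(3701 - 4320) = (3246 + (-6 + 6*√(841 + 4096)))/(-619) = (3246 + (-6 + 6*√4937))*(-1/619) = (3240 + 6*√4937)*(-1/619) = -3240/619 - 6*√4937/619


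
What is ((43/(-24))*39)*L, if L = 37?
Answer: -20683/8 ≈ -2585.4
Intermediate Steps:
((43/(-24))*39)*L = ((43/(-24))*39)*37 = ((43*(-1/24))*39)*37 = -43/24*39*37 = -559/8*37 = -20683/8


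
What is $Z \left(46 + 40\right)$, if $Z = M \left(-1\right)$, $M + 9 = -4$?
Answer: $1118$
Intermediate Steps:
$M = -13$ ($M = -9 - 4 = -13$)
$Z = 13$ ($Z = \left(-13\right) \left(-1\right) = 13$)
$Z \left(46 + 40\right) = 13 \left(46 + 40\right) = 13 \cdot 86 = 1118$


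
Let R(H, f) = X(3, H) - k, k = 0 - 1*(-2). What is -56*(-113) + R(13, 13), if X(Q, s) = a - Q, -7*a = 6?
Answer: 44255/7 ≈ 6322.1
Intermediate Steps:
a = -6/7 (a = -⅐*6 = -6/7 ≈ -0.85714)
k = 2 (k = 0 + 2 = 2)
X(Q, s) = -6/7 - Q
R(H, f) = -41/7 (R(H, f) = (-6/7 - 1*3) - 1*2 = (-6/7 - 3) - 2 = -27/7 - 2 = -41/7)
-56*(-113) + R(13, 13) = -56*(-113) - 41/7 = 6328 - 41/7 = 44255/7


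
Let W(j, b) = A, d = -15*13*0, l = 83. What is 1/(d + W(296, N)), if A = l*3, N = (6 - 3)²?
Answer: 1/249 ≈ 0.0040161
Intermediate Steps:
d = 0 (d = -195*0 = 0)
N = 9 (N = 3² = 9)
A = 249 (A = 83*3 = 249)
W(j, b) = 249
1/(d + W(296, N)) = 1/(0 + 249) = 1/249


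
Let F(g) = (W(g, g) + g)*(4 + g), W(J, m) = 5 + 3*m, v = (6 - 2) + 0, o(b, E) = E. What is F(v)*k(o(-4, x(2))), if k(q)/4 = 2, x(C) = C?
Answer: 1344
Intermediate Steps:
v = 4 (v = 4 + 0 = 4)
k(q) = 8 (k(q) = 4*2 = 8)
F(g) = (4 + g)*(5 + 4*g) (F(g) = ((5 + 3*g) + g)*(4 + g) = (5 + 4*g)*(4 + g) = (4 + g)*(5 + 4*g))
F(v)*k(o(-4, x(2))) = (20 + 4*4**2 + 21*4)*8 = (20 + 4*16 + 84)*8 = (20 + 64 + 84)*8 = 168*8 = 1344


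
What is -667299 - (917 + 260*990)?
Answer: -925616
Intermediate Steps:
-667299 - (917 + 260*990) = -667299 - (917 + 257400) = -667299 - 1*258317 = -667299 - 258317 = -925616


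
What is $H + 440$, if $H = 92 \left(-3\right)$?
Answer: $164$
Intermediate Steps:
$H = -276$
$H + 440 = -276 + 440 = 164$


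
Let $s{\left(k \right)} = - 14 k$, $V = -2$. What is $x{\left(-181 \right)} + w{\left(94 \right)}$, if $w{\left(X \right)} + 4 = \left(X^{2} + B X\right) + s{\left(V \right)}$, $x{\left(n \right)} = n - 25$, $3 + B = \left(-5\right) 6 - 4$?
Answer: $5176$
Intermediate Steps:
$B = -37$ ($B = -3 - 34 = -37$)
$x{\left(n \right)} = -25 + n$ ($x{\left(n \right)} = n - 25 = -25 + n$)
$w{\left(X \right)} = 24 + X^{2} - 37 X$ ($w{\left(X \right)} = -4 - \left(-28 - X^{2} + 37 X\right) = -4 + \left(\left(X^{2} - 37 X\right) + 28\right) = -4 + \left(28 + X^{2} - 37 X\right) = 24 + X^{2} - 37 X$)
$x{\left(-181 \right)} + w{\left(94 \right)} = \left(-25 - 181\right) + \left(24 + 94^{2} - 3478\right) = -206 + \left(24 + 8836 - 3478\right) = -206 + 5382 = 5176$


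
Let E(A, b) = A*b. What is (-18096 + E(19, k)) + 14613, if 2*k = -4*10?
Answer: -3863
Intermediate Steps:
k = -20 (k = (-4*10)/2 = (1/2)*(-40) = -20)
(-18096 + E(19, k)) + 14613 = (-18096 + 19*(-20)) + 14613 = (-18096 - 380) + 14613 = -18476 + 14613 = -3863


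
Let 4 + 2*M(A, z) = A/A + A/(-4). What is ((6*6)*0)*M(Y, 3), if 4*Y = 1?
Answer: 0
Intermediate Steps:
Y = 1/4 (Y = (1/4)*1 = 1/4 ≈ 0.25000)
M(A, z) = -3/2 - A/8 (M(A, z) = -2 + (A/A + A/(-4))/2 = -2 + (1 + A*(-1/4))/2 = -2 + (1 - A/4)/2 = -2 + (1/2 - A/8) = -3/2 - A/8)
((6*6)*0)*M(Y, 3) = ((6*6)*0)*(-3/2 - 1/8*1/4) = (36*0)*(-3/2 - 1/32) = 0*(-49/32) = 0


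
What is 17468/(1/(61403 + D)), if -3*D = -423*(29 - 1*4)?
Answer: 1134162304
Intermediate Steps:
D = 3525 (D = -(-141)*(29 - 1*4) = -(-141)*(29 - 4) = -(-141)*25 = -⅓*(-10575) = 3525)
17468/(1/(61403 + D)) = 17468/(1/(61403 + 3525)) = 17468/(1/64928) = 17468*64928 = 1134162304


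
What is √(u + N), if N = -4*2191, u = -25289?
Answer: I*√34053 ≈ 184.53*I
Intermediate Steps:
N = -8764
√(u + N) = √(-25289 - 8764) = √(-34053) = I*√34053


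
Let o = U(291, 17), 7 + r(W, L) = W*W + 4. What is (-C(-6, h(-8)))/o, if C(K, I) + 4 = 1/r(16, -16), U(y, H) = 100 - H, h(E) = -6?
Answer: 1011/20999 ≈ 0.048145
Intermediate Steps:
r(W, L) = -3 + W**2 (r(W, L) = -7 + (W*W + 4) = -7 + (W**2 + 4) = -7 + (4 + W**2) = -3 + W**2)
C(K, I) = -1011/253 (C(K, I) = -4 + 1/(-3 + 16**2) = -4 + 1/(-3 + 256) = -4 + 1/253 = -1011/253)
o = 83 (o = 100 - 1*17 = 100 - 17 = 83)
(-C(-6, h(-8)))/o = -1*(-1011/253)/83 = (1011/253)*(1/83) = 1011/20999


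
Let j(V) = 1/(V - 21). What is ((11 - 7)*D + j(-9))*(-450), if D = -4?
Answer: 7215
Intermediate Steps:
j(V) = 1/(-21 + V)
((11 - 7)*D + j(-9))*(-450) = ((11 - 7)*(-4) + 1/(-21 - 9))*(-450) = (4*(-4) + 1/(-30))*(-450) = (-16 - 1/30)*(-450) = -481/30*(-450) = 7215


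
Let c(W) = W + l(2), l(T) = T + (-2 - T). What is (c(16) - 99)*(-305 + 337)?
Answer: -2720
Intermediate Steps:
l(T) = -2
c(W) = -2 + W (c(W) = W - 2 = -2 + W)
(c(16) - 99)*(-305 + 337) = ((-2 + 16) - 99)*(-305 + 337) = (14 - 99)*32 = -85*32 = -2720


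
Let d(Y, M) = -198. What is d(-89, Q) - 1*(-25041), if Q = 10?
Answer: 24843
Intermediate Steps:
d(-89, Q) - 1*(-25041) = -198 - 1*(-25041) = -198 + 25041 = 24843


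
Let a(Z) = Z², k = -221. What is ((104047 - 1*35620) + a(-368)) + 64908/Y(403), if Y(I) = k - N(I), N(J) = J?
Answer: 10594843/52 ≈ 2.0375e+5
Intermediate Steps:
Y(I) = -221 - I
((104047 - 1*35620) + a(-368)) + 64908/Y(403) = ((104047 - 1*35620) + (-368)²) + 64908/(-221 - 1*403) = ((104047 - 35620) + 135424) + 64908/(-221 - 403) = (68427 + 135424) + 64908/(-624) = 203851 + 64908*(-1/624) = 203851 - 5409/52 = 10594843/52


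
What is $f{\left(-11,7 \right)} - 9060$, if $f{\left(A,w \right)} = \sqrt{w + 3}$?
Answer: $-9060 + \sqrt{10} \approx -9056.8$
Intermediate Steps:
$f{\left(A,w \right)} = \sqrt{3 + w}$
$f{\left(-11,7 \right)} - 9060 = \sqrt{3 + 7} - 9060 = \sqrt{10} - 9060 = -9060 + \sqrt{10}$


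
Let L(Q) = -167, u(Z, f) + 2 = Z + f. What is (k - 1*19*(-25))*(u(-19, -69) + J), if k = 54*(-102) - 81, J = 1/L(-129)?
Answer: 76868534/167 ≈ 4.6029e+5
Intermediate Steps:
u(Z, f) = -2 + Z + f (u(Z, f) = -2 + (Z + f) = -2 + Z + f)
J = -1/167 (J = 1/(-167) = -1/167 ≈ -0.0059880)
k = -5589 (k = -5508 - 81 = -5589)
(k - 1*19*(-25))*(u(-19, -69) + J) = (-5589 - 1*19*(-25))*((-2 - 19 - 69) - 1/167) = (-5589 - 19*(-25))*(-90 - 1/167) = (-5589 + 475)*(-15031/167) = -5114*(-15031/167) = 76868534/167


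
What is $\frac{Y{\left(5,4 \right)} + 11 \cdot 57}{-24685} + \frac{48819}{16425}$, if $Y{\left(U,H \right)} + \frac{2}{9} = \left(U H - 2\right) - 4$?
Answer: $\frac{238914448}{81090225} \approx 2.9463$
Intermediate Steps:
$Y{\left(U,H \right)} = - \frac{56}{9} + H U$ ($Y{\left(U,H \right)} = - \frac{2}{9} + \left(\left(U H - 2\right) - 4\right) = - \frac{2}{9} + \left(\left(H U - 2\right) - 4\right) = - \frac{2}{9} + \left(\left(-2 + H U\right) - 4\right) = - \frac{2}{9} + \left(-6 + H U\right) = - \frac{56}{9} + H U$)
$\frac{Y{\left(5,4 \right)} + 11 \cdot 57}{-24685} + \frac{48819}{16425} = \frac{\left(- \frac{56}{9} + 4 \cdot 5\right) + 11 \cdot 57}{-24685} + \frac{48819}{16425} = \left(\left(- \frac{56}{9} + 20\right) + 627\right) \left(- \frac{1}{24685}\right) + 48819 \cdot \frac{1}{16425} = \left(\frac{124}{9} + 627\right) \left(- \frac{1}{24685}\right) + \frac{16273}{5475} = \frac{5767}{9} \left(- \frac{1}{24685}\right) + \frac{16273}{5475} = - \frac{5767}{222165} + \frac{16273}{5475} = \frac{238914448}{81090225}$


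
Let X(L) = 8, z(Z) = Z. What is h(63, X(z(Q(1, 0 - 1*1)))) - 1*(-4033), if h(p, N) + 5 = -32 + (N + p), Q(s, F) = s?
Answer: 4067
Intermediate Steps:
h(p, N) = -37 + N + p (h(p, N) = -5 + (-32 + (N + p)) = -5 + (-32 + N + p) = -37 + N + p)
h(63, X(z(Q(1, 0 - 1*1)))) - 1*(-4033) = (-37 + 8 + 63) - 1*(-4033) = 34 + 4033 = 4067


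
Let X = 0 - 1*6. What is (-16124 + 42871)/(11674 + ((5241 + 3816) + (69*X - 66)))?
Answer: 3821/2893 ≈ 1.3208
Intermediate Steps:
X = -6 (X = 0 - 6 = -6)
(-16124 + 42871)/(11674 + ((5241 + 3816) + (69*X - 66))) = (-16124 + 42871)/(11674 + ((5241 + 3816) + (69*(-6) - 66))) = 26747/(11674 + (9057 + (-414 - 66))) = 26747/(11674 + (9057 - 480)) = 26747/(11674 + 8577) = 26747/20251 = 26747*(1/20251) = 3821/2893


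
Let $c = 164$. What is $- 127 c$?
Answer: $-20828$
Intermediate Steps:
$- 127 c = \left(-127\right) 164 = -20828$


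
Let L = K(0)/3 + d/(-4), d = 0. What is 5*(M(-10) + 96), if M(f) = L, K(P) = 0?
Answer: 480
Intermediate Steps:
L = 0 (L = 0/3 + 0/(-4) = 0*(⅓) + 0*(-¼) = 0 + 0 = 0)
M(f) = 0
5*(M(-10) + 96) = 5*(0 + 96) = 5*96 = 480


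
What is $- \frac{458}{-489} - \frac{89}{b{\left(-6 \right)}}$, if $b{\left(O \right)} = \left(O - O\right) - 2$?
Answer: $\frac{44437}{978} \approx 45.437$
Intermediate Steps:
$b{\left(O \right)} = -2$ ($b{\left(O \right)} = 0 - 2 = -2$)
$- \frac{458}{-489} - \frac{89}{b{\left(-6 \right)}} = - \frac{458}{-489} - \frac{89}{-2} = \left(-458\right) \left(- \frac{1}{489}\right) - - \frac{89}{2} = \frac{458}{489} + \frac{89}{2} = \frac{44437}{978}$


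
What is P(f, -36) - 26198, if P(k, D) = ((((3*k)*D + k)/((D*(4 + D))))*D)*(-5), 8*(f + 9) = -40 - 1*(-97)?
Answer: -6698663/256 ≈ -26167.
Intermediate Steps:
f = -15/8 (f = -9 + (-40 - 1*(-97))/8 = -9 + (-40 + 97)/8 = -9 + (1/8)*57 = -9 + 57/8 = -15/8 ≈ -1.8750)
P(k, D) = -5*(k + 3*D*k)/(4 + D) (P(k, D) = (((3*D*k + k)*(1/(D*(4 + D))))*D)*(-5) = (((k + 3*D*k)*(1/(D*(4 + D))))*D)*(-5) = (((k + 3*D*k)/(D*(4 + D)))*D)*(-5) = ((k + 3*D*k)/(4 + D))*(-5) = -5*(k + 3*D*k)/(4 + D))
P(f, -36) - 26198 = -5*(-15/8)*(1 + 3*(-36))/(4 - 36) - 26198 = -5*(-15/8)*(1 - 108)/(-32) - 26198 = -5*(-15/8)*(-1/32)*(-107) - 26198 = 8025/256 - 26198 = -6698663/256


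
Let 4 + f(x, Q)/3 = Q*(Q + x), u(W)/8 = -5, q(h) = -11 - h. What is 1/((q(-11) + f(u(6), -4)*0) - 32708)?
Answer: -1/32708 ≈ -3.0574e-5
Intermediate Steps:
u(W) = -40 (u(W) = 8*(-5) = -40)
f(x, Q) = -12 + 3*Q*(Q + x) (f(x, Q) = -12 + 3*(Q*(Q + x)) = -12 + 3*Q*(Q + x))
1/((q(-11) + f(u(6), -4)*0) - 32708) = 1/(((-11 - 1*(-11)) + (-12 + 3*(-4)² + 3*(-4)*(-40))*0) - 32708) = 1/(((-11 + 11) + (-12 + 3*16 + 480)*0) - 32708) = 1/((0 + (-12 + 48 + 480)*0) - 32708) = 1/((0 + 516*0) - 32708) = 1/((0 + 0) - 32708) = 1/(0 - 32708) = 1/(-32708) = -1/32708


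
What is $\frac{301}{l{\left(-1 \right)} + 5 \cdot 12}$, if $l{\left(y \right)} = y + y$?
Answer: $\frac{301}{58} \approx 5.1897$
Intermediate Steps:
$l{\left(y \right)} = 2 y$
$\frac{301}{l{\left(-1 \right)} + 5 \cdot 12} = \frac{301}{2 \left(-1\right) + 5 \cdot 12} = \frac{301}{-2 + 60} = \frac{301}{58}$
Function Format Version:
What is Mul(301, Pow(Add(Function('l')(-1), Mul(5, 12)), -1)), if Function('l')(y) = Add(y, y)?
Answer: Rational(301, 58) ≈ 5.1897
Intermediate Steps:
Function('l')(y) = Mul(2, y)
Mul(301, Pow(Add(Function('l')(-1), Mul(5, 12)), -1)) = Mul(301, Pow(Add(Mul(2, -1), Mul(5, 12)), -1)) = Mul(301, Pow(Add(-2, 60), -1)) = Mul(301, Pow(58, -1)) = Mul(301, Rational(1, 58)) = Rational(301, 58)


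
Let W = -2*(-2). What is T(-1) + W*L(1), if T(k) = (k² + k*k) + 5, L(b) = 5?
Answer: 27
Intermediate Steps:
W = 4
T(k) = 5 + 2*k² (T(k) = (k² + k²) + 5 = 2*k² + 5 = 5 + 2*k²)
T(-1) + W*L(1) = (5 + 2*(-1)²) + 4*5 = (5 + 2*1) + 20 = (5 + 2) + 20 = 7 + 20 = 27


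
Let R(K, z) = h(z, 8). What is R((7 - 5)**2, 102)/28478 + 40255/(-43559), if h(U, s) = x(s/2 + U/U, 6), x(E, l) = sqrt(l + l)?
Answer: -40255/43559 + sqrt(3)/14239 ≈ -0.92403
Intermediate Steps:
x(E, l) = sqrt(2)*sqrt(l) (x(E, l) = sqrt(2*l) = sqrt(2)*sqrt(l))
h(U, s) = 2*sqrt(3) (h(U, s) = sqrt(2)*sqrt(6) = 2*sqrt(3))
R(K, z) = 2*sqrt(3)
R((7 - 5)**2, 102)/28478 + 40255/(-43559) = (2*sqrt(3))/28478 + 40255/(-43559) = (2*sqrt(3))*(1/28478) + 40255*(-1/43559) = sqrt(3)/14239 - 40255/43559 = -40255/43559 + sqrt(3)/14239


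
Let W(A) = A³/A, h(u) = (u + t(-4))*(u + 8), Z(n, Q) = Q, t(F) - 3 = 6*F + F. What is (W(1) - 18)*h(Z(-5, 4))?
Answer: 4284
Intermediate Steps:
t(F) = 3 + 7*F (t(F) = 3 + (6*F + F) = 3 + 7*F)
h(u) = (-25 + u)*(8 + u) (h(u) = (u + (3 + 7*(-4)))*(u + 8) = (u + (3 - 28))*(8 + u) = (u - 25)*(8 + u) = (-25 + u)*(8 + u))
W(A) = A²
(W(1) - 18)*h(Z(-5, 4)) = (1² - 18)*(-200 + 4² - 17*4) = (1 - 18)*(-200 + 16 - 68) = -17*(-252) = 4284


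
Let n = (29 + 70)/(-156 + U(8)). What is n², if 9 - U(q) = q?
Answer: 9801/24025 ≈ 0.40795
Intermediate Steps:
U(q) = 9 - q
n = -99/155 (n = (29 + 70)/(-156 + (9 - 1*8)) = 99/(-156 + (9 - 8)) = 99/(-156 + 1) = 99/(-155) = 99*(-1/155) = -99/155 ≈ -0.63871)
n² = (-99/155)² = 9801/24025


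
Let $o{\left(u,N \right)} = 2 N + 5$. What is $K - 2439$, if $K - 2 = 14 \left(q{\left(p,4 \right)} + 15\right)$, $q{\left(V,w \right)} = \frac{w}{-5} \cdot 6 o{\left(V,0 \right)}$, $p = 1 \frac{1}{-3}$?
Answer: $-2563$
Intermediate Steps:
$o{\left(u,N \right)} = 5 + 2 N$
$p = - \frac{1}{3}$ ($p = 1 \left(- \frac{1}{3}\right) = - \frac{1}{3} \approx -0.33333$)
$q{\left(V,w \right)} = - 6 w$ ($q{\left(V,w \right)} = \frac{w}{-5} \cdot 6 \left(5 + 2 \cdot 0\right) = w \left(- \frac{1}{5}\right) 6 \left(5 + 0\right) = - \frac{w}{5} \cdot 6 \cdot 5 = - \frac{6 w}{5} \cdot 5 = - 6 w$)
$K = -124$ ($K = 2 + 14 \left(\left(-6\right) 4 + 15\right) = 2 + 14 \left(-24 + 15\right) = 2 + 14 \left(-9\right) = 2 - 126 = -124$)
$K - 2439 = -124 - 2439 = -2563$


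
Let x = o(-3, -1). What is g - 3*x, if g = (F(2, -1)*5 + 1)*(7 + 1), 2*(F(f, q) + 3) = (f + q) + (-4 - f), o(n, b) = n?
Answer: -203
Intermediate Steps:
x = -3
F(f, q) = -5 + q/2 (F(f, q) = -3 + ((f + q) + (-4 - f))/2 = -3 + (-4 + q)/2 = -3 + (-2 + q/2) = -5 + q/2)
g = -212 (g = ((-5 + (½)*(-1))*5 + 1)*(7 + 1) = ((-5 - ½)*5 + 1)*8 = (-11/2*5 + 1)*8 = (-55/2 + 1)*8 = -53/2*8 = -212)
g - 3*x = -212 - 3*(-3) = -212 + 9 = -203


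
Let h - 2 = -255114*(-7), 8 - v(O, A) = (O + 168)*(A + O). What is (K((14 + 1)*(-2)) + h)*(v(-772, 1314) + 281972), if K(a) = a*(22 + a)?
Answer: 1088319901920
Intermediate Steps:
v(O, A) = 8 - (168 + O)*(A + O) (v(O, A) = 8 - (O + 168)*(A + O) = 8 - (168 + O)*(A + O))
h = 1785800 (h = 2 - 255114*(-7) = 2 + 1785798 = 1785800)
(K((14 + 1)*(-2)) + h)*(v(-772, 1314) + 281972) = (((14 + 1)*(-2))*(22 + (14 + 1)*(-2)) + 1785800)*((8 - 1*(-772)² - 168*1314 - 168*(-772) - 1*1314*(-772)) + 281972) = ((15*(-2))*(22 + 15*(-2)) + 1785800)*((8 - 1*595984 - 220752 + 129696 + 1014408) + 281972) = (-30*(22 - 30) + 1785800)*((8 - 595984 - 220752 + 129696 + 1014408) + 281972) = (-30*(-8) + 1785800)*(327376 + 281972) = (240 + 1785800)*609348 = 1786040*609348 = 1088319901920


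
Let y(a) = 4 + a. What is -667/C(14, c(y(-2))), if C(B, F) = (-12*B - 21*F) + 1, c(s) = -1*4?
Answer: 667/83 ≈ 8.0361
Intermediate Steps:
c(s) = -4
C(B, F) = 1 - 21*F - 12*B (C(B, F) = (-21*F - 12*B) + 1 = 1 - 21*F - 12*B)
-667/C(14, c(y(-2))) = -667/(1 - 21*(-4) - 12*14) = -667/(1 + 84 - 168) = -667/(-83) = -667*(-1/83) = 667/83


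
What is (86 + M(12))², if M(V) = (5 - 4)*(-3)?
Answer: 6889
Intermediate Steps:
M(V) = -3 (M(V) = 1*(-3) = -3)
(86 + M(12))² = (86 - 3)² = 83² = 6889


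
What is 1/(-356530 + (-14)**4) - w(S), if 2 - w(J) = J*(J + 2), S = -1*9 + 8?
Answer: -954343/318114 ≈ -3.0000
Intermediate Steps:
S = -1 (S = -9 + 8 = -1)
w(J) = 2 - J*(2 + J) (w(J) = 2 - J*(J + 2) = 2 - J*(2 + J))
1/(-356530 + (-14)**4) - w(S) = 1/(-356530 + (-14)**4) - (2 - 1*(-1)**2 - 2*(-1)) = 1/(-356530 + 38416) - (2 - 1*1 + 2) = 1/(-318114) - (2 - 1 + 2) = -1/318114 - 1*3 = -1/318114 - 3 = -954343/318114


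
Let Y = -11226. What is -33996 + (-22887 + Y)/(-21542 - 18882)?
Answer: -1374220191/40424 ≈ -33995.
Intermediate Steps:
-33996 + (-22887 + Y)/(-21542 - 18882) = -33996 + (-22887 - 11226)/(-21542 - 18882) = -33996 - 34113/(-40424) = -33996 - 34113*(-1/40424) = -33996 + 34113/40424 = -1374220191/40424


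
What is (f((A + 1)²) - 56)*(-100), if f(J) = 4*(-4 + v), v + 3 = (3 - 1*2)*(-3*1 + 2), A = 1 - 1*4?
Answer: 8800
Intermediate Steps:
A = -3 (A = 1 - 4 = -3)
v = -4 (v = -3 + (3 - 1*2)*(-3*1 + 2) = -3 + (3 - 2)*(-3 + 2) = -3 + 1*(-1) = -3 - 1 = -4)
f(J) = -32 (f(J) = 4*(-4 - 4) = 4*(-8) = -32)
(f((A + 1)²) - 56)*(-100) = (-32 - 56)*(-100) = -88*(-100) = 8800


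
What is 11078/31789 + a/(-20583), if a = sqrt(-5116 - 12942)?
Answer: 11078/31789 - I*sqrt(18058)/20583 ≈ 0.34849 - 0.0065287*I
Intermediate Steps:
a = I*sqrt(18058) (a = sqrt(-18058) = I*sqrt(18058) ≈ 134.38*I)
11078/31789 + a/(-20583) = 11078/31789 + (I*sqrt(18058))/(-20583) = 11078*(1/31789) + (I*sqrt(18058))*(-1/20583) = 11078/31789 - I*sqrt(18058)/20583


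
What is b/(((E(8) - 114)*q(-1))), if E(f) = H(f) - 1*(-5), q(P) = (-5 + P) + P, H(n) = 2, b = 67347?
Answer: 9621/107 ≈ 89.916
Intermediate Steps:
q(P) = -5 + 2*P
E(f) = 7 (E(f) = 2 - 1*(-5) = 2 + 5 = 7)
b/(((E(8) - 114)*q(-1))) = 67347/(((7 - 114)*(-5 + 2*(-1)))) = 67347/((-107*(-5 - 2))) = 67347/((-107*(-7))) = 67347/749 = 67347*(1/749) = 9621/107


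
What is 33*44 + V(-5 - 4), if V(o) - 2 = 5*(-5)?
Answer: 1429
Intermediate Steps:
V(o) = -23 (V(o) = 2 + 5*(-5) = 2 - 25 = -23)
33*44 + V(-5 - 4) = 33*44 - 23 = 1452 - 23 = 1429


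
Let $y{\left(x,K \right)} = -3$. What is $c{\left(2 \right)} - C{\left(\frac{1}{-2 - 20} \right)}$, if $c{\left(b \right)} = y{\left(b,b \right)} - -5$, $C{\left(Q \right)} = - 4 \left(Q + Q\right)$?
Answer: $\frac{18}{11} \approx 1.6364$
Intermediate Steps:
$C{\left(Q \right)} = - 8 Q$ ($C{\left(Q \right)} = - 4 \cdot 2 Q = - 8 Q$)
$c{\left(b \right)} = 2$ ($c{\left(b \right)} = -3 - -5 = -3 + 5 = 2$)
$c{\left(2 \right)} - C{\left(\frac{1}{-2 - 20} \right)} = 2 - - \frac{8}{-2 - 20} = 2 - - \frac{8}{-22} = 2 - \left(-8\right) \left(- \frac{1}{22}\right) = 2 - \frac{4}{11} = \frac{18}{11}$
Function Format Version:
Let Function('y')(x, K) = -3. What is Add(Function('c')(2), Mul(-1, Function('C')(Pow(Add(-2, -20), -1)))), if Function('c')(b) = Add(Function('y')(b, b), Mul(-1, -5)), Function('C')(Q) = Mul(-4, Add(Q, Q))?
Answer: Rational(18, 11) ≈ 1.6364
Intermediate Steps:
Function('C')(Q) = Mul(-8, Q) (Function('C')(Q) = Mul(-4, Mul(2, Q)) = Mul(-8, Q))
Function('c')(b) = 2 (Function('c')(b) = Add(-3, Mul(-1, -5)) = Add(-3, 5) = 2)
Add(Function('c')(2), Mul(-1, Function('C')(Pow(Add(-2, -20), -1)))) = Add(2, Mul(-1, Mul(-8, Pow(Add(-2, -20), -1)))) = Add(2, Mul(-1, Mul(-8, Pow(-22, -1)))) = Add(2, Mul(-1, Mul(-8, Rational(-1, 22)))) = Add(2, Mul(-1, Rational(4, 11))) = Add(2, Rational(-4, 11)) = Rational(18, 11)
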